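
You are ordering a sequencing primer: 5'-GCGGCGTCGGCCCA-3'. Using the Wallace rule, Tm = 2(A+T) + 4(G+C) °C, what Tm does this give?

52°C

Counting bases: G=6, T=1, A=1, C=6
So N_AT = 2 and N_GC = 12.
Tm = 2×2 + 4×12 = 52°C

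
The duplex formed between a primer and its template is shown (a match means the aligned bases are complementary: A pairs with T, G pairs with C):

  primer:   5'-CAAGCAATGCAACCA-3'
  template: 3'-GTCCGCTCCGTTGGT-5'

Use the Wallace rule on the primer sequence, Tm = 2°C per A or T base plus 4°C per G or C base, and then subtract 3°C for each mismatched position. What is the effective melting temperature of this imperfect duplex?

Primer base counts: A=7, T=1, G=2, C=5 → A+T=8, G+C=7
Perfect-match Tm = 2(8) + 4(7) = 16 + 28 = 44°C
Mismatches (positions where the bases are not complementary): 3 (at positions 3, 6, 8)
Effective Tm = 44 − 3×3 = 44 − 9 = 35°C

35°C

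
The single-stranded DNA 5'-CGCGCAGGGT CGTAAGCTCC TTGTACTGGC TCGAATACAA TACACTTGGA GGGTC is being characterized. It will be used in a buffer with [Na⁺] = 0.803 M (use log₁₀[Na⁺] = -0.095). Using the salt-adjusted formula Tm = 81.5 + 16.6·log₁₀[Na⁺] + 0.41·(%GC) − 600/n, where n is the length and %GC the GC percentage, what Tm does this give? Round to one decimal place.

91.4°C

Length n = 55. Scanning the sequence gives T=13, A=12, G=16, C=14.
G+C = 30, so %GC = 30/55 × 100 = 54.545%
Salt term: 16.6 × (-0.095) = -1.577
GC term: 0.41 × 54.545 = 22.363; length term: −600/55 = −10.909
Tm = 81.5 + (-1.577) + 22.363 − 10.909 = 91.377 → 91.4°C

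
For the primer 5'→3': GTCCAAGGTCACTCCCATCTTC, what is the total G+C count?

C=9, A=4, T=6, G=3
G+C = 3 + 9 = 12

12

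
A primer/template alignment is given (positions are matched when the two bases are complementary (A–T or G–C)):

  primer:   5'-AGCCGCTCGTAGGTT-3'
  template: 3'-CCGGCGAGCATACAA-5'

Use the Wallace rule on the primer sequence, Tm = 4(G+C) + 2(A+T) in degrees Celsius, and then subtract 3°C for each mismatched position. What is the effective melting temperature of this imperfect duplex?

42°C

Primer base counts: A=2, T=4, G=5, C=4 → A+T=6, G+C=9
Perfect-match Tm = 2(6) + 4(9) = 12 + 36 = 48°C
Mismatches (positions where the bases are not complementary): 2 (at positions 1, 12)
Effective Tm = 48 − 2×3 = 48 − 6 = 42°C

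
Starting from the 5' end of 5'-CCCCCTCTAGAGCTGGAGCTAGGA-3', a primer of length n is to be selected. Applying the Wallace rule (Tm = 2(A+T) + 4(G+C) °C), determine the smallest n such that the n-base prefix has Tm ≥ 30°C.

First 8 bases: CCCCCTCT → Tm = 28°C (< 30°C)
First 9 bases: CCCCCTCTA → Tm = 30°C (≥ 30°C)
Since every base adds ≥2°C, Tm only increases with n, so the threshold is first crossed at n = 9.

n = 9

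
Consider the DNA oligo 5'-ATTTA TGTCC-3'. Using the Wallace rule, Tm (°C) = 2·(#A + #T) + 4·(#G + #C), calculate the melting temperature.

Scanning the sequence gives T=5, C=2, A=2, G=1.
AT pairs contribute 7, GC pairs contribute 3.
Tm = 2×7 + 4×3 = 26°C

26°C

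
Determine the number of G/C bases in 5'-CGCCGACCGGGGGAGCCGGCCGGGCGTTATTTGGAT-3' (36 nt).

Base counts: G=16, A=4, T=6, C=10
G+C = 16 + 10 = 26

26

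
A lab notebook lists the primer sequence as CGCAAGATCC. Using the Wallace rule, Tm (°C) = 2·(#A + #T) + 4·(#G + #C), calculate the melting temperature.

Base counts: T=1, C=4, A=3, G=2
A+T = 4, G+C = 6
Tm = 2×4 + 4×6 = 32°C

32°C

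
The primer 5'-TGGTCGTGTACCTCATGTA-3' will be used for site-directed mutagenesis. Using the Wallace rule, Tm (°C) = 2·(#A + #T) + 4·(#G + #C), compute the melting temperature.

Base counts: G=5, T=7, C=4, A=3
A+T = 10, G+C = 9
Tm = 4·9 + 2·10 = 36 + 20 = 56°C

56°C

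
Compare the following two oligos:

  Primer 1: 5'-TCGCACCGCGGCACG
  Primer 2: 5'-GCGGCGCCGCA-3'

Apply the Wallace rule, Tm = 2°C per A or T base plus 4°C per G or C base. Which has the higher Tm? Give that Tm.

Primer 1, 54°C

Primer 1: A+T=3, G+C=12 → Tm = 2(3)+4(12) = 54°C
Primer 2: A+T=1, G+C=10 → Tm = 2(1)+4(10) = 42°C
54°C vs 42°C → primer 1 is higher.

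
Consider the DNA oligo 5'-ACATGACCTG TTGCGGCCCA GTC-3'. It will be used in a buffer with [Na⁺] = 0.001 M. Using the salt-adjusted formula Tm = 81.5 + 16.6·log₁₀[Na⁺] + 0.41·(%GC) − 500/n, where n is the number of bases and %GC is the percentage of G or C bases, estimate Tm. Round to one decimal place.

34.9°C

Length n = 23. Base counts: T=5, G=6, C=8, A=4
G+C = 14, so %GC = 14/23 × 100 = 60.87%
Salt term: 16.6 × (-3) = -49.8
GC term: 0.41 × 60.87 = 24.957; length term: −500/23 = −21.739
Tm = 81.5 + (-49.8) + 24.957 − 21.739 = 34.918 → 34.9°C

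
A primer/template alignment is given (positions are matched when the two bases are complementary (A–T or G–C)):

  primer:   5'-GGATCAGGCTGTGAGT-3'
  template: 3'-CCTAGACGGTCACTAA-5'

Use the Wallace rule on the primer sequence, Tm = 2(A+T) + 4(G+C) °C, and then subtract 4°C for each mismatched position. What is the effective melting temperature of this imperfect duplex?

34°C

Primer base counts: A=3, T=4, G=7, C=2 → A+T=7, G+C=9
Perfect-match Tm = 2(7) + 4(9) = 14 + 36 = 50°C
Mismatches (positions where the bases are not complementary): 4 (at positions 6, 8, 10, 15)
Effective Tm = 50 − 4×4 = 50 − 16 = 34°C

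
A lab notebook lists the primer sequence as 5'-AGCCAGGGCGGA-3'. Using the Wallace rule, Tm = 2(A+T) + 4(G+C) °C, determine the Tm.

Counting bases: T=0, A=3, G=6, C=3
A+T = 3, G+C = 9
Tm = 2×3 + 4×9 = 42°C

42°C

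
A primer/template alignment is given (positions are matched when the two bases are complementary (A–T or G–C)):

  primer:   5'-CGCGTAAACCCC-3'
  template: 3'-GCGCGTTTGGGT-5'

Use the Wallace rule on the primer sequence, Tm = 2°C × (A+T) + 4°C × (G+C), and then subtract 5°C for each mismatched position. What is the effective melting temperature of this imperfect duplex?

Primer base counts: A=3, T=1, G=2, C=6 → A+T=4, G+C=8
Perfect-match Tm = 2(4) + 4(8) = 8 + 32 = 40°C
Mismatches (positions where the bases are not complementary): 2 (at positions 5, 12)
Effective Tm = 40 − 2×5 = 40 − 10 = 30°C

30°C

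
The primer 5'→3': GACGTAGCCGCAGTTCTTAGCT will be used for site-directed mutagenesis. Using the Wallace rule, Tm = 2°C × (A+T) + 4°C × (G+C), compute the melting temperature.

68°C

Scanning the sequence gives T=6, A=4, C=6, G=6.
A+T = 10, G+C = 12
Tm = 2×10 + 4×12 = 68°C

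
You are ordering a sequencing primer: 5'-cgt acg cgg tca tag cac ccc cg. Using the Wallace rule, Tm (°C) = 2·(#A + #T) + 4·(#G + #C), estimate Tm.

78°C

Counting bases: T=3, G=6, A=4, C=10
AT pairs contribute 7, GC pairs contribute 16.
Tm = 2(7) + 4(16) = 14 + 64 = 78°C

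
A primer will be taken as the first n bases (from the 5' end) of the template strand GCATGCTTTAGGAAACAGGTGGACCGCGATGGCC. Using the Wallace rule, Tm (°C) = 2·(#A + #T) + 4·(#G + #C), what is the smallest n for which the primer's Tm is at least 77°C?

n = 26

First 25 bases: GCATGCTTTAGGAAACAGGTGGACC → Tm = 76°C (< 77°C)
First 26 bases: GCATGCTTTAGGAAACAGGTGGACCG → Tm = 80°C (≥ 77°C)
Since every base adds ≥2°C, Tm only increases with n, so the threshold is first crossed at n = 26.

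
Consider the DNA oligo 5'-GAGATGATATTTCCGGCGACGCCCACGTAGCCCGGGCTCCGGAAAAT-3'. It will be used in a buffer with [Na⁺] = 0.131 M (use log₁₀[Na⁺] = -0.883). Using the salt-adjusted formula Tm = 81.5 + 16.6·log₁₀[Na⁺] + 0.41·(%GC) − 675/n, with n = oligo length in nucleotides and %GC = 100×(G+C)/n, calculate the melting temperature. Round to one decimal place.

Length n = 47. Base counts: T=8, G=14, C=14, A=11
G+C = 28, so %GC = 28/47 × 100 = 59.574%
Salt term: 16.6 × (-0.883) = -14.658
GC term: 0.41 × 59.574 = 24.425; length term: −675/47 = −14.362
Tm = 81.5 + (-14.658) + 24.425 − 14.362 = 76.905 → 76.9°C

76.9°C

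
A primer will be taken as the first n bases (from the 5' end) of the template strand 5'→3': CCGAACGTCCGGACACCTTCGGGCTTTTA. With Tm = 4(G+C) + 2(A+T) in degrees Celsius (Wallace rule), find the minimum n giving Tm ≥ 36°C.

n = 11

First 10 bases: CCGAACGTCC → Tm = 34°C (< 36°C)
First 11 bases: CCGAACGTCCG → Tm = 38°C (≥ 36°C)
Each additional base adds 2°C (A/T) or 4°C (G/C), so Tm is non-decreasing in n; n = 11 is the first length to reach 36°C.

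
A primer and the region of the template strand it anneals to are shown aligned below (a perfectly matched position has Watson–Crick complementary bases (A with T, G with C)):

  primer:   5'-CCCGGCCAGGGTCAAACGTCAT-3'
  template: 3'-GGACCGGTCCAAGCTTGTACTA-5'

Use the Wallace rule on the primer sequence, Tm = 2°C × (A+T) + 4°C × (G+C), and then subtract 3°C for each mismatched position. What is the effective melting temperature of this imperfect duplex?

Primer base counts: A=5, T=3, G=6, C=8 → A+T=8, G+C=14
Perfect-match Tm = 2(8) + 4(14) = 16 + 56 = 72°C
Mismatches (positions where the bases are not complementary): 5 (at positions 3, 11, 14, 18, 20)
Effective Tm = 72 − 5×3 = 72 − 15 = 57°C

57°C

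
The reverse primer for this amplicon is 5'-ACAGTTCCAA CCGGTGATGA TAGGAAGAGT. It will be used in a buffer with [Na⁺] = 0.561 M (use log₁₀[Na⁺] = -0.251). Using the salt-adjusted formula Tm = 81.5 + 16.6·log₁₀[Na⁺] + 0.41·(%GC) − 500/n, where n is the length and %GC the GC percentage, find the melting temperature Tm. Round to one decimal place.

79.8°C

Length n = 30. Base counts: C=5, T=6, G=9, A=10
G+C = 14, so %GC = 14/30 × 100 = 46.667%
Salt term: 16.6 × (-0.251) = -4.167
GC term: 0.41 × 46.667 = 19.133; length term: −500/30 = −16.667
Tm = 81.5 + (-4.167) + 19.133 − 16.667 = 79.799 → 79.8°C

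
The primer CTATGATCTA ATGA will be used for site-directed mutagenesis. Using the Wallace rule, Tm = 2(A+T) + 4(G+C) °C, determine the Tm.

36°C

Counting bases: T=5, A=5, G=2, C=2
So N_AT = 10 and N_GC = 4.
Tm = 2(10) + 4(4) = 20 + 16 = 36°C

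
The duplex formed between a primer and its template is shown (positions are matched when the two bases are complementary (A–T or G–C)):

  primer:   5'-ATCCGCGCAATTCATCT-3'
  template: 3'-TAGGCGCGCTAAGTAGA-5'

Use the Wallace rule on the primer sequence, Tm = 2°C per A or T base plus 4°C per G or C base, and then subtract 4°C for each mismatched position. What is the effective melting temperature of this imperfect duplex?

46°C

Primer base counts: A=4, T=5, G=2, C=6 → A+T=9, G+C=8
Perfect-match Tm = 2(9) + 4(8) = 18 + 32 = 50°C
Mismatches (positions where the bases are not complementary): 1 (at position 9)
Effective Tm = 50 − 1×4 = 50 − 4 = 46°C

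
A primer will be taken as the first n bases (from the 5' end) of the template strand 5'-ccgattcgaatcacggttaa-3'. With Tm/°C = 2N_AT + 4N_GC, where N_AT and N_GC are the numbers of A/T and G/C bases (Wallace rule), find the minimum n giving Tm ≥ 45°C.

n = 15

First 14 bases: CCGATTCGAATCAC → Tm = 42°C (< 45°C)
First 15 bases: CCGATTCGAATCACG → Tm = 46°C (≥ 45°C)
Since every base adds ≥2°C, Tm only increases with n, so the threshold is first crossed at n = 15.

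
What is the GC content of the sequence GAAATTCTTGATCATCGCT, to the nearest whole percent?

37%

Counting bases: T=7, C=4, G=3, A=5
G+C = 3 + 4 = 7 out of 19 bases
%GC = 7/19 × 100 = 36.84% ≈ 37%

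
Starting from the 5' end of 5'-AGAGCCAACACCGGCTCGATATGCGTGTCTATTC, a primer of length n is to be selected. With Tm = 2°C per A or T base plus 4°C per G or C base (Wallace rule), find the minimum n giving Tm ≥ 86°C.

First 26 bases: AGAGCCAACACCGGCTCGATATGCGT → Tm = 82°C (< 86°C)
First 27 bases: AGAGCCAACACCGGCTCGATATGCGTG → Tm = 86°C (≥ 86°C)
Since every base adds ≥2°C, Tm only increases with n, so the threshold is first crossed at n = 27.

n = 27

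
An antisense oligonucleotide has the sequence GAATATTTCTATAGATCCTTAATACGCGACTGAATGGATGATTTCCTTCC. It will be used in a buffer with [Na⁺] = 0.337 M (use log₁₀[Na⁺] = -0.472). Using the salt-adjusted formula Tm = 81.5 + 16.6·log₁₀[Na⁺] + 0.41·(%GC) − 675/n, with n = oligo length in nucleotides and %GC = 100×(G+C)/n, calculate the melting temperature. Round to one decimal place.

Length n = 50. Scanning the sequence gives A=14, C=10, T=18, G=8.
G+C = 18, so %GC = 18/50 × 100 = 36%
Salt term: 16.6 × (-0.472) = -7.835
GC term: 0.41 × 36 = 14.76; length term: −675/50 = −13.5
Tm = 81.5 + (-7.835) + 14.76 − 13.5 = 74.925 → 74.9°C

74.9°C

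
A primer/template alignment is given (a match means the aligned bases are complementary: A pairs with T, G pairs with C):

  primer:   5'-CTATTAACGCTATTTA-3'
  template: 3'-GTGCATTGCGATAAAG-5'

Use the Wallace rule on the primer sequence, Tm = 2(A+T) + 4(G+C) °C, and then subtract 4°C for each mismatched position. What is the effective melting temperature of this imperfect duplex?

24°C

Primer base counts: A=5, T=7, G=1, C=3 → A+T=12, G+C=4
Perfect-match Tm = 2(12) + 4(4) = 24 + 16 = 40°C
Mismatches (positions where the bases are not complementary): 4 (at positions 2, 3, 4, 16)
Effective Tm = 40 − 4×4 = 40 − 16 = 24°C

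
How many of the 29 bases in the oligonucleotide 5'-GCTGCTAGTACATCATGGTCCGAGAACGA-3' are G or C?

15

Scanning the sequence gives A=8, G=8, T=6, C=7.
Total G or C: 8 + 7 = 15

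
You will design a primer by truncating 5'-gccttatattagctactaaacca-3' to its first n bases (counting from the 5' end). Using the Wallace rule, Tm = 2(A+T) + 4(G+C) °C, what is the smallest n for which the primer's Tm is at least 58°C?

n = 22

First 21 bases: GCCTTATATTAGCTACTAAAC → Tm = 56°C (< 58°C)
First 22 bases: GCCTTATATTAGCTACTAAACC → Tm = 60°C (≥ 58°C)
Since every base adds ≥2°C, Tm only increases with n, so the threshold is first crossed at n = 22.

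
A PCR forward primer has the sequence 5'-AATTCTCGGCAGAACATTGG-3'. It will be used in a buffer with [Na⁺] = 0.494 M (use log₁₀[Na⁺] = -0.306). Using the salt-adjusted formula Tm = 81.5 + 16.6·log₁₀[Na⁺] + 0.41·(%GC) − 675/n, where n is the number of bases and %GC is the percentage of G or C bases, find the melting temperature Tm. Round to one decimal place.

61.1°C

Length n = 20. Scanning the sequence gives C=4, T=5, A=6, G=5.
G+C = 9, so %GC = 9/20 × 100 = 45%
Salt term: 16.6 × (-0.306) = -5.08
GC term: 0.41 × 45 = 18.45; length term: −675/20 = −33.75
Tm = 81.5 + (-5.08) + 18.45 − 33.75 = 61.12 → 61.1°C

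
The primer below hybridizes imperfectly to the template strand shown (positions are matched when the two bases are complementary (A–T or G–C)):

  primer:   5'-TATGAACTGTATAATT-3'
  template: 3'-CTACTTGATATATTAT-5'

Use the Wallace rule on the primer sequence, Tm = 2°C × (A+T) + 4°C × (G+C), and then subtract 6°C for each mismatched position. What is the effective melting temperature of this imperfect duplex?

Primer base counts: A=6, T=7, G=2, C=1 → A+T=13, G+C=3
Perfect-match Tm = 2(13) + 4(3) = 26 + 12 = 38°C
Mismatches (positions where the bases are not complementary): 3 (at positions 1, 9, 16)
Effective Tm = 38 − 3×6 = 38 − 18 = 20°C

20°C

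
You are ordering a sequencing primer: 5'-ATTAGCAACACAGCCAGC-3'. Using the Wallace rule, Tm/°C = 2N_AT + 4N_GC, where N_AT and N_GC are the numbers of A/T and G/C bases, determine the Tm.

Base counts: A=7, T=2, C=6, G=3
So N_AT = 9 and N_GC = 9.
Tm = 4·9 + 2·9 = 36 + 18 = 54°C

54°C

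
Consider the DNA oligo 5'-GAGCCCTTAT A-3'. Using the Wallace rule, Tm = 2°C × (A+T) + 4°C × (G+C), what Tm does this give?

Base counts: A=3, C=3, G=2, T=3
A+T = 6, G+C = 5
Tm = 2×6 + 4×5 = 32°C

32°C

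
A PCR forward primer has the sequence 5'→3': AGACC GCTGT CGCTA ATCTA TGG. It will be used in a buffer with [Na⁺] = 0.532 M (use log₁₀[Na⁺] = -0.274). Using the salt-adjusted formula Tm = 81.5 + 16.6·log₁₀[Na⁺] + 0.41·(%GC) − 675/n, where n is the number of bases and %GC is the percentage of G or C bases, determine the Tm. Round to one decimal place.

Length n = 23. Base counts: A=5, C=6, G=6, T=6
G+C = 12, so %GC = 12/23 × 100 = 52.174%
Salt term: 16.6 × (-0.274) = -4.548
GC term: 0.41 × 52.174 = 21.391; length term: −675/23 = −29.348
Tm = 81.5 + (-4.548) + 21.391 − 29.348 = 68.995 → 69.0°C

69.0°C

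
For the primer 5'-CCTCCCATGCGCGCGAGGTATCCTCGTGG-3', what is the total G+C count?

T=6, G=9, C=11, A=3
G+C = 9 + 11 = 20

20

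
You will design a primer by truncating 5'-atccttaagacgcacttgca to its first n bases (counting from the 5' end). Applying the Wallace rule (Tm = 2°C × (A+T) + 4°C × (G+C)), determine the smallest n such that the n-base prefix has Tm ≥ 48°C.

First 16 bases: ATCCTTAAGACGCACT → Tm = 46°C (< 48°C)
First 17 bases: ATCCTTAAGACGCACTT → Tm = 48°C (≥ 48°C)
Each additional base adds 2°C (A/T) or 4°C (G/C), so Tm is non-decreasing in n; n = 17 is the first length to reach 48°C.

n = 17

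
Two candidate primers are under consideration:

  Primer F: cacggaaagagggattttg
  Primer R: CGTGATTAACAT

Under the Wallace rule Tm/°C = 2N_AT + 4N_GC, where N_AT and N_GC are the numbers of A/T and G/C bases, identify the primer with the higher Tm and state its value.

Primer F: A+T=10, G+C=9 → Tm = 2(10)+4(9) = 56°C
Primer R: A+T=8, G+C=4 → Tm = 2(8)+4(4) = 32°C
56°C vs 32°C → primer F is higher.

Primer F, 56°C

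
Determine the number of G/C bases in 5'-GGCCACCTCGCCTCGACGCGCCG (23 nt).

19

Counting bases: T=2, A=2, G=7, C=12
G+C = 7 + 12 = 19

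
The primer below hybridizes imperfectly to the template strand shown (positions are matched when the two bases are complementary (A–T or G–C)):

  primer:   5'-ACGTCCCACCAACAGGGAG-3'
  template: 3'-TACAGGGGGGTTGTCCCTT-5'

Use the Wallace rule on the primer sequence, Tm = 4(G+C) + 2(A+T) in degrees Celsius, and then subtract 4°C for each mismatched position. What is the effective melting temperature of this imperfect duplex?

50°C

Primer base counts: A=6, T=1, G=5, C=7 → A+T=7, G+C=12
Perfect-match Tm = 2(7) + 4(12) = 14 + 48 = 62°C
Mismatches (positions where the bases are not complementary): 3 (at positions 2, 8, 19)
Effective Tm = 62 − 3×4 = 62 − 12 = 50°C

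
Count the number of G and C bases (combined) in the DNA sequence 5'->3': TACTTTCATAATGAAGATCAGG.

7

Scanning the sequence gives T=7, C=3, A=8, G=4.
Total G or C: 4 + 3 = 7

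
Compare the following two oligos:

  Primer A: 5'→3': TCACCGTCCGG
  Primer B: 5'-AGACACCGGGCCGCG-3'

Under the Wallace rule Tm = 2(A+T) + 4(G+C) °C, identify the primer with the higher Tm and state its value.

Primer B, 54°C

Primer A: A+T=3, G+C=8 → Tm = 2(3)+4(8) = 38°C
Primer B: A+T=3, G+C=12 → Tm = 2(3)+4(12) = 54°C
38°C vs 54°C → primer B is higher.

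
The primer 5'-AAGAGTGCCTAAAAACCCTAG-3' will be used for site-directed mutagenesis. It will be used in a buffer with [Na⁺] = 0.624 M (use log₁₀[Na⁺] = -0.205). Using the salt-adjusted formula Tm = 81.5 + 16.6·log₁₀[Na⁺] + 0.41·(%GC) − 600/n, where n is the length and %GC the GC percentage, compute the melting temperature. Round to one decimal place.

Length n = 21. Scanning the sequence gives C=5, T=3, G=4, A=9.
G+C = 9, so %GC = 9/21 × 100 = 42.857%
Salt term: 16.6 × (-0.205) = -3.403
GC term: 0.41 × 42.857 = 17.571; length term: −600/21 = −28.571
Tm = 81.5 + (-3.403) + 17.571 − 28.571 = 67.097 → 67.1°C

67.1°C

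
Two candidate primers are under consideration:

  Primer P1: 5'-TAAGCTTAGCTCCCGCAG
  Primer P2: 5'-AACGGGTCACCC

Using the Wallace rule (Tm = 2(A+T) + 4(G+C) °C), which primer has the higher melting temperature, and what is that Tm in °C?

Primer P1, 56°C

Primer P1: A+T=8, G+C=10 → Tm = 2(8)+4(10) = 56°C
Primer P2: A+T=4, G+C=8 → Tm = 2(4)+4(8) = 40°C
56°C vs 40°C → primer P1 is higher.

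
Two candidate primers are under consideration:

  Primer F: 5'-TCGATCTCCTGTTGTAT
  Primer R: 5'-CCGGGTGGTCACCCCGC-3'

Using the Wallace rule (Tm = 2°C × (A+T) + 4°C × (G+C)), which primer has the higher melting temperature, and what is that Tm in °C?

Primer F: A+T=10, G+C=7 → Tm = 2(10)+4(7) = 48°C
Primer R: A+T=3, G+C=14 → Tm = 2(3)+4(14) = 62°C
48°C vs 62°C → primer R is higher.

Primer R, 62°C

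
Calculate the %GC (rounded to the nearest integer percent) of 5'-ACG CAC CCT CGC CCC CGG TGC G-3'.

Scanning the sequence gives A=2, G=6, T=2, C=12.
G+C = 6 + 12 = 18 out of 22 bases
%GC = 18/22 × 100 = 81.82% ≈ 82%

82%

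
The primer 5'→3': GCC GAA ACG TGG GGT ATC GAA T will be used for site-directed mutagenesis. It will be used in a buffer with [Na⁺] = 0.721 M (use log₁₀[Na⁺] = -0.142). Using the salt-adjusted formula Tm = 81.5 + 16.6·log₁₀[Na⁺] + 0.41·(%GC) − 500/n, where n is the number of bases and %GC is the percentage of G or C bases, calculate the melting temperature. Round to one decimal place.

78.8°C

Length n = 22. Base counts: A=6, C=4, G=8, T=4
G+C = 12, so %GC = 12/22 × 100 = 54.545%
Salt term: 16.6 × (-0.142) = -2.357
GC term: 0.41 × 54.545 = 22.363; length term: −500/22 = −22.727
Tm = 81.5 + (-2.357) + 22.363 − 22.727 = 78.779 → 78.8°C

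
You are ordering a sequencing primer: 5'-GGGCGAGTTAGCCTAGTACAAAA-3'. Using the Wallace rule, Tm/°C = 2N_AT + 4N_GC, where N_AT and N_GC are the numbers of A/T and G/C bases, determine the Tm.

Counting bases: C=4, T=4, G=7, A=8
AT pairs contribute 12, GC pairs contribute 11.
Tm = 4·11 + 2·12 = 44 + 24 = 68°C

68°C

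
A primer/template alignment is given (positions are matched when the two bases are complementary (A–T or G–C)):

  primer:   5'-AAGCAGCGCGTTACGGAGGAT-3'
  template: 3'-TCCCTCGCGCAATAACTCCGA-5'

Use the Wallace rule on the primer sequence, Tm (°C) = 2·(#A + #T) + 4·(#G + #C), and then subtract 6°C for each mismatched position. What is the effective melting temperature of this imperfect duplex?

36°C

Primer base counts: A=6, T=3, G=8, C=4 → A+T=9, G+C=12
Perfect-match Tm = 2(9) + 4(12) = 18 + 48 = 66°C
Mismatches (positions where the bases are not complementary): 5 (at positions 2, 4, 14, 15, 20)
Effective Tm = 66 − 5×6 = 66 − 30 = 36°C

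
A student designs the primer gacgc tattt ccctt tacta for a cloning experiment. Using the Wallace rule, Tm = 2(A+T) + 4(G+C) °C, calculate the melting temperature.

56°C

Base counts: C=6, G=2, A=4, T=8
So N_AT = 12 and N_GC = 8.
Tm = 2×12 + 4×8 = 56°C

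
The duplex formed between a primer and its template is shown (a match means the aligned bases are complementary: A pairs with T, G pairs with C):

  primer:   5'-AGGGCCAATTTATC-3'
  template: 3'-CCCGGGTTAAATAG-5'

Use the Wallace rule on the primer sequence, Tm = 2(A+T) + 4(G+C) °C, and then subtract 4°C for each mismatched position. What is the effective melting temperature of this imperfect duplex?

32°C

Primer base counts: A=4, T=4, G=3, C=3 → A+T=8, G+C=6
Perfect-match Tm = 2(8) + 4(6) = 16 + 24 = 40°C
Mismatches (positions where the bases are not complementary): 2 (at positions 1, 4)
Effective Tm = 40 − 2×4 = 40 − 8 = 32°C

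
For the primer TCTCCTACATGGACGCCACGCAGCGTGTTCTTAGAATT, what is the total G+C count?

19

C=11, A=8, G=8, T=11
G+C = 8 + 11 = 19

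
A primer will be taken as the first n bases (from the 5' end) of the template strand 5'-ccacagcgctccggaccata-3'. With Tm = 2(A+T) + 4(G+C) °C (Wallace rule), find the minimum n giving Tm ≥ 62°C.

First 17 bases: CCACAGCGCTCCGGACC → Tm = 60°C (< 62°C)
First 18 bases: CCACAGCGCTCCGGACCA → Tm = 62°C (≥ 62°C)
Each additional base adds 2°C (A/T) or 4°C (G/C), so Tm is non-decreasing in n; n = 18 is the first length to reach 62°C.

n = 18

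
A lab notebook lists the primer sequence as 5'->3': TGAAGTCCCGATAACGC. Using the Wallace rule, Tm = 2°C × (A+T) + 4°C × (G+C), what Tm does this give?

Base counts: A=5, G=4, T=3, C=5
AT pairs contribute 8, GC pairs contribute 9.
Tm = 2×8 + 4×9 = 52°C

52°C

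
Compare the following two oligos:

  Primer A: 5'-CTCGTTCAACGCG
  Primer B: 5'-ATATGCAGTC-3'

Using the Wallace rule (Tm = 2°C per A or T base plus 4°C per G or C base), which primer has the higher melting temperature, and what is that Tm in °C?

Primer A, 42°C

Primer A: A+T=5, G+C=8 → Tm = 2(5)+4(8) = 42°C
Primer B: A+T=6, G+C=4 → Tm = 2(6)+4(4) = 28°C
42°C vs 28°C → primer A is higher.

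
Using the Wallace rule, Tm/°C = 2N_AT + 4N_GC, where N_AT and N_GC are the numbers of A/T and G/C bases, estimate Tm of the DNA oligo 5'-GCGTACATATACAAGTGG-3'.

52°C

T=4, G=5, C=3, A=6
AT pairs contribute 10, GC pairs contribute 8.
Tm = 4·8 + 2·10 = 32 + 20 = 52°C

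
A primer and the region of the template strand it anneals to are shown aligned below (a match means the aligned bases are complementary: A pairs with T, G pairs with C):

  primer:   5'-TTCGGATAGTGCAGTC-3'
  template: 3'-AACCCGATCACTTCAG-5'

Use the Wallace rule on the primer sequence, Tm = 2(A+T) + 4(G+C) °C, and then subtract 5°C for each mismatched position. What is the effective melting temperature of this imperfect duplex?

Primer base counts: A=3, T=5, G=5, C=3 → A+T=8, G+C=8
Perfect-match Tm = 2(8) + 4(8) = 16 + 32 = 48°C
Mismatches (positions where the bases are not complementary): 3 (at positions 3, 6, 12)
Effective Tm = 48 − 3×5 = 48 − 15 = 33°C

33°C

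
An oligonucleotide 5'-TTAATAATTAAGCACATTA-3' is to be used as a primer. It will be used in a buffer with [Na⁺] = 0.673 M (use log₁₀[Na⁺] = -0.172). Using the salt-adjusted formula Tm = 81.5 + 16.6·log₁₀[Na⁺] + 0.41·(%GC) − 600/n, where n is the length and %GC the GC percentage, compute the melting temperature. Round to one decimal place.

53.5°C

Length n = 19. C=2, G=1, T=7, A=9
G+C = 3, so %GC = 3/19 × 100 = 15.789%
Salt term: 16.6 × (-0.172) = -2.855
GC term: 0.41 × 15.789 = 6.473; length term: −600/19 = −31.579
Tm = 81.5 + (-2.855) + 6.473 − 31.579 = 53.539 → 53.5°C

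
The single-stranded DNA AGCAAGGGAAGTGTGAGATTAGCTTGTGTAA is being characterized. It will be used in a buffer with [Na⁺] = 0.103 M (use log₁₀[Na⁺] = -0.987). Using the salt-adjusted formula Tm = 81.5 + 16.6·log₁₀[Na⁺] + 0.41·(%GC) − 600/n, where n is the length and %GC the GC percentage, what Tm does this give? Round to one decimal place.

63.0°C

Length n = 31. Scanning the sequence gives T=8, C=2, G=11, A=10.
G+C = 13, so %GC = 13/31 × 100 = 41.935%
Salt term: 16.6 × (-0.987) = -16.384
GC term: 0.41 × 41.935 = 17.193; length term: −600/31 = −19.355
Tm = 81.5 + (-16.384) + 17.193 − 19.355 = 62.954 → 63.0°C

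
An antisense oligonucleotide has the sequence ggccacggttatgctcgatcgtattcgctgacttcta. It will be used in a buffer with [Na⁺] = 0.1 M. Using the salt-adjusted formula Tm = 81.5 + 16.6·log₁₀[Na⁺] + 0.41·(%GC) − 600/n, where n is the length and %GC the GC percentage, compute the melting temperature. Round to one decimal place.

Length n = 37. Scanning the sequence gives C=10, G=9, T=12, A=6.
G+C = 19, so %GC = 19/37 × 100 = 51.351%
Salt term: 16.6 × (-1) = -16.6
GC term: 0.41 × 51.351 = 21.054; length term: −600/37 = −16.216
Tm = 81.5 + (-16.6) + 21.054 − 16.216 = 69.738 → 69.7°C

69.7°C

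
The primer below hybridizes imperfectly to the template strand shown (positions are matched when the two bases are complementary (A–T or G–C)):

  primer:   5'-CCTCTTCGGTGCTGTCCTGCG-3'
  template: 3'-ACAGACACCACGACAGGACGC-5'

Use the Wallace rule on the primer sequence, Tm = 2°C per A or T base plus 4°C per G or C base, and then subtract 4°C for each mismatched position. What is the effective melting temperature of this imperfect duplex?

54°C

Primer base counts: A=0, T=7, G=6, C=8 → A+T=7, G+C=14
Perfect-match Tm = 2(7) + 4(14) = 14 + 56 = 70°C
Mismatches (positions where the bases are not complementary): 4 (at positions 1, 2, 6, 7)
Effective Tm = 70 − 4×4 = 70 − 16 = 54°C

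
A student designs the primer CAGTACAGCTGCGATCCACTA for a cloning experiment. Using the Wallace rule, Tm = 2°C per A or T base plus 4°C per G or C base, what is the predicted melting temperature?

Base counts: C=7, A=6, T=4, G=4
AT pairs contribute 10, GC pairs contribute 11.
Tm = 4·11 + 2·10 = 44 + 20 = 64°C

64°C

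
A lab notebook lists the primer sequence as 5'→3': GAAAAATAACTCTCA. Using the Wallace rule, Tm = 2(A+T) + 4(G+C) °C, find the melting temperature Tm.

38°C

Base counts: T=3, A=8, G=1, C=3
A+T = 11, G+C = 4
Tm = 4·4 + 2·11 = 16 + 22 = 38°C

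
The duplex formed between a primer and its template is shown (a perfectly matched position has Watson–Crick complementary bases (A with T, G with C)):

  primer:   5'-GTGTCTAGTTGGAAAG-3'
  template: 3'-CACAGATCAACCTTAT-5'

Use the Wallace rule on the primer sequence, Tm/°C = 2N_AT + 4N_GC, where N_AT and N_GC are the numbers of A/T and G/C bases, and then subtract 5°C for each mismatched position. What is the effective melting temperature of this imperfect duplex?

36°C

Primer base counts: A=4, T=5, G=6, C=1 → A+T=9, G+C=7
Perfect-match Tm = 2(9) + 4(7) = 18 + 28 = 46°C
Mismatches (positions where the bases are not complementary): 2 (at positions 15, 16)
Effective Tm = 46 − 2×5 = 46 − 10 = 36°C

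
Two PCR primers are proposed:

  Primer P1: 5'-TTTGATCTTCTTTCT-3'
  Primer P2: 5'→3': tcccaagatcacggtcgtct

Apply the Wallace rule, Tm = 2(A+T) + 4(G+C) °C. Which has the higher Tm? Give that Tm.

Primer P1: A+T=11, G+C=4 → Tm = 2(11)+4(4) = 38°C
Primer P2: A+T=9, G+C=11 → Tm = 2(9)+4(11) = 62°C
38°C vs 62°C → primer P2 is higher.

Primer P2, 62°C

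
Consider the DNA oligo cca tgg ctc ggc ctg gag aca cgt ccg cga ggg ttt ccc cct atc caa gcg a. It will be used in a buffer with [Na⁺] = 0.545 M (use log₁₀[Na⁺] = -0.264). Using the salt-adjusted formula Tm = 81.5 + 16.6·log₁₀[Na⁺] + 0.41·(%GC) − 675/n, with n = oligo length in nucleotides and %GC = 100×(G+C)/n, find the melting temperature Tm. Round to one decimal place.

Length n = 52. Counting bases: T=9, A=9, G=15, C=19
G+C = 34, so %GC = 34/52 × 100 = 65.385%
Salt term: 16.6 × (-0.264) = -4.382
GC term: 0.41 × 65.385 = 26.808; length term: −675/52 = −12.981
Tm = 81.5 + (-4.382) + 26.808 − 12.981 = 90.945 → 90.9°C

90.9°C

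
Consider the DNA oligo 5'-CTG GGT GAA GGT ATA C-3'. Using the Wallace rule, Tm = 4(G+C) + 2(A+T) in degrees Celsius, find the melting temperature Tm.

Counting bases: T=4, G=6, C=2, A=4
A+T = 8, G+C = 8
Tm = 2×8 + 4×8 = 48°C

48°C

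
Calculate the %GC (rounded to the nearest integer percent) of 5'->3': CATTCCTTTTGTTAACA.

Base counts: G=1, T=8, A=4, C=4
G+C = 1 + 4 = 5 out of 17 bases
%GC = 5/17 × 100 = 29.41% ≈ 29%

29%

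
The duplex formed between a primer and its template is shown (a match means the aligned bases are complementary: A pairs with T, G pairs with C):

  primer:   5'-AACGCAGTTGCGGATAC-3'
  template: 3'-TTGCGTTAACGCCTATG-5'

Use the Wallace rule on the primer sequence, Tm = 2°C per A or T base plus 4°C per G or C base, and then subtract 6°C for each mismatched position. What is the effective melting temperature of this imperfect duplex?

46°C

Primer base counts: A=5, T=3, G=5, C=4 → A+T=8, G+C=9
Perfect-match Tm = 2(8) + 4(9) = 16 + 36 = 52°C
Mismatches (positions where the bases are not complementary): 1 (at position 7)
Effective Tm = 52 − 1×6 = 52 − 6 = 46°C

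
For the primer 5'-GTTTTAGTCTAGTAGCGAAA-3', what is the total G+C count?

7

Counting bases: T=7, A=6, C=2, G=5
G+C = 5 + 2 = 7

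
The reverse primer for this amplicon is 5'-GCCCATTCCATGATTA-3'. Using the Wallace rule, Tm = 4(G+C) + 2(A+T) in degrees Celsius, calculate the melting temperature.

Scanning the sequence gives A=4, G=2, T=5, C=5.
So N_AT = 9 and N_GC = 7.
Tm = 2(9) + 4(7) = 18 + 28 = 46°C

46°C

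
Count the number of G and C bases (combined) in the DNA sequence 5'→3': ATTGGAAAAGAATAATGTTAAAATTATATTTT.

4

Counting bases: A=15, T=13, C=0, G=4
Total G or C: 4 + 0 = 4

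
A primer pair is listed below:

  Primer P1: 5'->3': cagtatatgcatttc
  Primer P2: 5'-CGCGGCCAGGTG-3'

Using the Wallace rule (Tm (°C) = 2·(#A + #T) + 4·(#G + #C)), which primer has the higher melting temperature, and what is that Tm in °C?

Primer P2, 44°C

Primer P1: A+T=10, G+C=5 → Tm = 2(10)+4(5) = 40°C
Primer P2: A+T=2, G+C=10 → Tm = 2(2)+4(10) = 44°C
40°C vs 44°C → primer P2 is higher.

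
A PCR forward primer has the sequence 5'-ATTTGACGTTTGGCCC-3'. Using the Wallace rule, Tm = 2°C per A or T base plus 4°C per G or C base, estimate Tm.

Scanning the sequence gives A=2, C=4, T=6, G=4.
A+T = 8, G+C = 8
Tm = 2×8 + 4×8 = 48°C

48°C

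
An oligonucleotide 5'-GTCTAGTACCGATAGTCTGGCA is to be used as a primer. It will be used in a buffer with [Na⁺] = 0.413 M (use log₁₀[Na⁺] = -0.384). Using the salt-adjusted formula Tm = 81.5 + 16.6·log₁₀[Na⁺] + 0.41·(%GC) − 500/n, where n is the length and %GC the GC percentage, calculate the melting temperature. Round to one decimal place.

Length n = 22. Base counts: T=6, C=5, G=6, A=5
G+C = 11, so %GC = 11/22 × 100 = 50%
Salt term: 16.6 × (-0.384) = -6.374
GC term: 0.41 × 50 = 20.5; length term: −500/22 = −22.727
Tm = 81.5 + (-6.374) + 20.5 − 22.727 = 72.899 → 72.9°C

72.9°C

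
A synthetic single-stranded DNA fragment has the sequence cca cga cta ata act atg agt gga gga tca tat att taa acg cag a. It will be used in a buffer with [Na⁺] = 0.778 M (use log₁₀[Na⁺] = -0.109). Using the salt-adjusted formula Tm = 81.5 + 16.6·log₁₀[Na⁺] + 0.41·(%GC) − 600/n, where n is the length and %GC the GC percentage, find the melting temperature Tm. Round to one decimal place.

Length n = 46. T=11, A=18, G=9, C=8
G+C = 17, so %GC = 17/46 × 100 = 36.957%
Salt term: 16.6 × (-0.109) = -1.809
GC term: 0.41 × 36.957 = 15.152; length term: −600/46 = −13.043
Tm = 81.5 + (-1.809) + 15.152 − 13.043 = 81.8 → 81.8°C

81.8°C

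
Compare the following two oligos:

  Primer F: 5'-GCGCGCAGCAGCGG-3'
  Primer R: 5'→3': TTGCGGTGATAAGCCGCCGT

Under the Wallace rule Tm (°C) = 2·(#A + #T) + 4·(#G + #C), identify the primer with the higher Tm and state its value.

Primer F: A+T=2, G+C=12 → Tm = 2(2)+4(12) = 52°C
Primer R: A+T=8, G+C=12 → Tm = 2(8)+4(12) = 64°C
52°C vs 64°C → primer R is higher.

Primer R, 64°C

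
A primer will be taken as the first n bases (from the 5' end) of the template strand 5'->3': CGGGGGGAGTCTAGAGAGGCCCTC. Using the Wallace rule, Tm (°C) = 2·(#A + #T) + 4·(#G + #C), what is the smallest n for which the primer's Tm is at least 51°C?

n = 16

First 15 bases: CGGGGGGAGTCTAGA → Tm = 50°C (< 51°C)
First 16 bases: CGGGGGGAGTCTAGAG → Tm = 54°C (≥ 51°C)
Since every base adds ≥2°C, Tm only increases with n, so the threshold is first crossed at n = 16.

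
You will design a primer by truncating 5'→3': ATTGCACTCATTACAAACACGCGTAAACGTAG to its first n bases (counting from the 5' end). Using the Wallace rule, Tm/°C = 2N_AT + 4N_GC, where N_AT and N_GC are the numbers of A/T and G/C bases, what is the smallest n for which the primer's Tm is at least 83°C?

n = 30

First 29 bases: ATTGCACTCATTACAAACACGCGTAAACG → Tm = 82°C (< 83°C)
First 30 bases: ATTGCACTCATTACAAACACGCGTAAACGT → Tm = 84°C (≥ 83°C)
Each additional base adds 2°C (A/T) or 4°C (G/C), so Tm is non-decreasing in n; n = 30 is the first length to reach 83°C.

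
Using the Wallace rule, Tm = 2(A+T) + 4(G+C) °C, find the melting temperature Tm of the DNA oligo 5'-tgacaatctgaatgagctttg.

Scanning the sequence gives C=3, T=7, A=6, G=5.
A+T = 13, G+C = 8
Tm = 2×13 + 4×8 = 58°C

58°C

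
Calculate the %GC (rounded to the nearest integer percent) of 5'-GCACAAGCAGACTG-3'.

57%

Base counts: T=1, C=4, A=5, G=4
G+C = 4 + 4 = 8 out of 14 bases
%GC = 8/14 × 100 = 57.14% ≈ 57%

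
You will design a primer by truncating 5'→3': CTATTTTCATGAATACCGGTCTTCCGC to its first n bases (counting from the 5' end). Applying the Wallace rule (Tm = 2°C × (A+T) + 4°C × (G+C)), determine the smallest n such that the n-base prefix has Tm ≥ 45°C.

First 17 bases: CTATTTTCATGAATACC → Tm = 44°C (< 45°C)
First 18 bases: CTATTTTCATGAATACCG → Tm = 48°C (≥ 45°C)
Each additional base adds 2°C (A/T) or 4°C (G/C), so Tm is non-decreasing in n; n = 18 is the first length to reach 45°C.

n = 18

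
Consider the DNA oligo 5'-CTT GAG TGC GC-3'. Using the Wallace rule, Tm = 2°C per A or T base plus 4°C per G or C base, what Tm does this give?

36°C

Base counts: C=3, G=4, A=1, T=3
A+T = 4, G+C = 7
Tm = 4·7 + 2·4 = 28 + 8 = 36°C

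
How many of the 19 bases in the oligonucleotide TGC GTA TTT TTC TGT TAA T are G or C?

Scanning the sequence gives C=2, A=3, T=11, G=3.
Total G or C: 3 + 2 = 5

5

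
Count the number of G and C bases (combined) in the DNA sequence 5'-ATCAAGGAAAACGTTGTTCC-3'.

8

Scanning the sequence gives C=4, G=4, A=7, T=5.
G+C = 4 + 4 = 8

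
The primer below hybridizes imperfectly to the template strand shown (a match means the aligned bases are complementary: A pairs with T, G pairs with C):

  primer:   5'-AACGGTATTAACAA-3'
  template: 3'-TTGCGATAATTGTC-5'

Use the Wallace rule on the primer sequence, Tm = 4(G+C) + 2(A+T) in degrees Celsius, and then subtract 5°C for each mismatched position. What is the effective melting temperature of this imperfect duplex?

Primer base counts: A=7, T=3, G=2, C=2 → A+T=10, G+C=4
Perfect-match Tm = 2(10) + 4(4) = 20 + 16 = 36°C
Mismatches (positions where the bases are not complementary): 2 (at positions 5, 14)
Effective Tm = 36 − 2×5 = 36 − 10 = 26°C

26°C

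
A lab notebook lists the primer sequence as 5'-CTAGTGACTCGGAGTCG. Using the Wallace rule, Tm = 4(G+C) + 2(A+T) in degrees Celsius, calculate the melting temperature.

Counting bases: A=3, C=4, T=4, G=6
A+T = 7, G+C = 10
Tm = 2(7) + 4(10) = 14 + 40 = 54°C

54°C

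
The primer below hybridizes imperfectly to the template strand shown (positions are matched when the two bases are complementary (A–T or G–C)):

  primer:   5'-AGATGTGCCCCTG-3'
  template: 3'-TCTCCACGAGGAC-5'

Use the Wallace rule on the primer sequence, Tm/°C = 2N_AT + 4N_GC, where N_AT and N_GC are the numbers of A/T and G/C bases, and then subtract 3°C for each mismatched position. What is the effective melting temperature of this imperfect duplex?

Primer base counts: A=2, T=3, G=4, C=4 → A+T=5, G+C=8
Perfect-match Tm = 2(5) + 4(8) = 10 + 32 = 42°C
Mismatches (positions where the bases are not complementary): 2 (at positions 4, 9)
Effective Tm = 42 − 2×3 = 42 − 6 = 36°C

36°C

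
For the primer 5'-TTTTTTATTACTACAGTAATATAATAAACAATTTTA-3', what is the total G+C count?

A=15, T=17, C=3, G=1
Total G or C: 1 + 3 = 4

4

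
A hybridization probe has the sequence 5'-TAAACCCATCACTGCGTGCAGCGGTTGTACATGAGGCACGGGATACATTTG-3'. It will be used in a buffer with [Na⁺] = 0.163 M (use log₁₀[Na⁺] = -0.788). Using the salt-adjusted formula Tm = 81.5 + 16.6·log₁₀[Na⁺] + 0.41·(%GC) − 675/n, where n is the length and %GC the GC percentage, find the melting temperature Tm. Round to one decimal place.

Length n = 51. T=12, A=13, C=12, G=14
G+C = 26, so %GC = 26/51 × 100 = 50.98%
Salt term: 16.6 × (-0.788) = -13.081
GC term: 0.41 × 50.98 = 20.902; length term: −675/51 = −13.235
Tm = 81.5 + (-13.081) + 20.902 − 13.235 = 76.086 → 76.1°C

76.1°C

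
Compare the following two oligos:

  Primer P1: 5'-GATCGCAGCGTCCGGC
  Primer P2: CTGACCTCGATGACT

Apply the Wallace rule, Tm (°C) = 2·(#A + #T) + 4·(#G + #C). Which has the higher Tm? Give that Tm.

Primer P1, 56°C

Primer P1: A+T=4, G+C=12 → Tm = 2(4)+4(12) = 56°C
Primer P2: A+T=7, G+C=8 → Tm = 2(7)+4(8) = 46°C
56°C vs 46°C → primer P1 is higher.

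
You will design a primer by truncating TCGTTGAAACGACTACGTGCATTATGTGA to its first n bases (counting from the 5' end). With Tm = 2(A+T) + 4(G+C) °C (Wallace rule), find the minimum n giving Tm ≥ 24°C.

n = 9

First 8 bases: TCGTTGAA → Tm = 22°C (< 24°C)
First 9 bases: TCGTTGAAA → Tm = 24°C (≥ 24°C)
Since every base adds ≥2°C, Tm only increases with n, so the threshold is first crossed at n = 9.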